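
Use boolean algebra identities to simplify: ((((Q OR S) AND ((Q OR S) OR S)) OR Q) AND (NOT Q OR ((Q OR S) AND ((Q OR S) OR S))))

By distribution ((E OR v) AND (E OR NOT v) = E) then absorption (E AND (E OR v) = E):
= (Q OR S)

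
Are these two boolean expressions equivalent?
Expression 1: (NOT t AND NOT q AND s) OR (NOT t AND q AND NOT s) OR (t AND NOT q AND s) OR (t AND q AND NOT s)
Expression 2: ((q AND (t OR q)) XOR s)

Yes, they are equivalent — the two output columns agree on all 8 assignments:
t | q | s | Expression 1 | Expression 2
---------------------------------------
0 | 0 | 0 | 0 | 0
0 | 0 | 1 | 1 | 1
0 | 1 | 0 | 1 | 1
0 | 1 | 1 | 0 | 0
1 | 0 | 0 | 0 | 0
1 | 0 | 1 | 1 | 1
1 | 1 | 0 | 1 | 1
1 | 1 | 1 | 0 | 0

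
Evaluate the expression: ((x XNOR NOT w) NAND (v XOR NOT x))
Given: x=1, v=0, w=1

Substituting: ((1 XNOR NOT 1) NAND (0 XOR NOT 1))
= 1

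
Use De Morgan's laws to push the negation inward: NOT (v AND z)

NOT v OR NOT z
De Morgan's: NOT(AND of terms) = OR of negations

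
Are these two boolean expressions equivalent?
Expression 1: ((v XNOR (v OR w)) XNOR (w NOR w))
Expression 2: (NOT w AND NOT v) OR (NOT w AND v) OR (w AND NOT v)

Yes, they are equivalent — the two output columns agree on all 4 assignments:
w | v | Expression 1 | Expression 2
-----------------------------------
0 | 0 | 1 | 1
0 | 1 | 1 | 1
1 | 0 | 1 | 1
1 | 1 | 0 | 0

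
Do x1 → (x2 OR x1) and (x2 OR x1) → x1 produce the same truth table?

No, Converse is not equivalent to original (counterexample: x1=0, x2=1)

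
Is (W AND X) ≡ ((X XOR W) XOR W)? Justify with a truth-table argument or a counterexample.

No. Counterexample: with X=1, W=0, Expression 1 = 0 but Expression 2 = 1.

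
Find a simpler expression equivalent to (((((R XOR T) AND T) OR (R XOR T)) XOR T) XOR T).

By XOR self-cancellation ((E XOR v) XOR v = E) then absorption (E OR (E AND v) = E):
= (R XOR T)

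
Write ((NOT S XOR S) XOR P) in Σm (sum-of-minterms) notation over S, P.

Σm(0, 2) = (NOT S AND NOT P) OR (S AND NOT P)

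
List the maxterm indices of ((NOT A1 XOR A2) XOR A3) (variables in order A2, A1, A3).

ΠM(1, 2, 4, 7) = (A2 OR A1 OR NOT A3) AND (A2 OR NOT A1 OR A3) AND (NOT A2 OR A1 OR A3) AND (NOT A2 OR NOT A1 OR NOT A3)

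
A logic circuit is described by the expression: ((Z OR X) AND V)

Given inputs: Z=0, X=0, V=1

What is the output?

Substituting: ((0 OR 0) AND 1)
= 0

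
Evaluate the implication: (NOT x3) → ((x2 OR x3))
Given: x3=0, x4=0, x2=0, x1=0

Antecedent (NOT x3) = 1; consequent ((x2 OR x3)) = 0.
1 → 0 = 0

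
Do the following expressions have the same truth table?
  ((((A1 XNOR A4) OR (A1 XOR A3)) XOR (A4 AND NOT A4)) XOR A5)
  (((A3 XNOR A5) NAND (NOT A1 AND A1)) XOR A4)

No. Counterexample: with A4=0, A5=0, A1=1, A3=1, Expression 1 = 0 but Expression 2 = 1.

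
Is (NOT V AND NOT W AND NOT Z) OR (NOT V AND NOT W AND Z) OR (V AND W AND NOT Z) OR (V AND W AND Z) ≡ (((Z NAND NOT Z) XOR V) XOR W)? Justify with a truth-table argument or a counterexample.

Yes, they are equivalent — the two output columns agree on all 8 assignments:
V | W | Z | Expression 1 | Expression 2
---------------------------------------
0 | 0 | 0 | 1 | 1
0 | 0 | 1 | 1 | 1
0 | 1 | 0 | 0 | 0
0 | 1 | 1 | 0 | 0
1 | 0 | 0 | 0 | 0
1 | 0 | 1 | 0 | 0
1 | 1 | 0 | 1 | 1
1 | 1 | 1 | 1 | 1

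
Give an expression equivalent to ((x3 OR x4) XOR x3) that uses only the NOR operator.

((((((x3 NOR x4) NOR (x3 NOR x4)) NOR x3) NOR (((x3 NOR x4) NOR (x3 NOR x4)) NOR x3)) NOR ((((x3 NOR x4) NOR (x3 NOR x4)) NOR x3) NOR (((x3 NOR x4) NOR (x3 NOR x4)) NOR x3))) NOR ((((((x3 NOR x4) NOR (x3 NOR x4)) NOR ((x3 NOR x4) NOR (x3 NOR x4))) NOR (x3 NOR x3)) NOR ((((x3 NOR x4) NOR (x3 NOR x4)) NOR ((x3 NOR x4) NOR (x3 NOR x4))) NOR (x3 NOR x3))) NOR (((((x3 NOR x4) NOR (x3 NOR x4)) NOR ((x3 NOR x4) NOR (x3 NOR x4))) NOR (x3 NOR x3)) NOR ((((x3 NOR x4) NOR (x3 NOR x4)) NOR ((x3 NOR x4) NOR (x3 NOR x4))) NOR (x3 NOR x3)))))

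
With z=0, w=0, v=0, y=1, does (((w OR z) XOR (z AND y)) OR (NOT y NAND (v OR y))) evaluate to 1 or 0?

Substituting: (((0 OR 0) XOR (0 AND 1)) OR (NOT 1 NAND (0 OR 1)))
= 1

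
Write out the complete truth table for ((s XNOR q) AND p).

s | q | p | Output
------------------
0 | 0 | 0 | 0
0 | 0 | 1 | 1
0 | 1 | 0 | 0
0 | 1 | 1 | 0
1 | 0 | 0 | 0
1 | 0 | 1 | 0
1 | 1 | 0 | 0
1 | 1 | 1 | 1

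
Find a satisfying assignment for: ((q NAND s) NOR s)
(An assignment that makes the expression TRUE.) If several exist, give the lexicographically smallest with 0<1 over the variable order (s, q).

UNSATISFIABLE - no assignment makes this expression true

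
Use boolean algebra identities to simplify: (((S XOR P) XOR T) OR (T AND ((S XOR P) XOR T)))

By absorption (E OR (E AND v) = E):
= ((S XOR P) XOR T)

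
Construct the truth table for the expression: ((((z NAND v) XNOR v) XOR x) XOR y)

z | x | v | y | Output
----------------------
0 | 0 | 0 | 0 | 0
0 | 0 | 0 | 1 | 1
0 | 0 | 1 | 0 | 1
0 | 0 | 1 | 1 | 0
0 | 1 | 0 | 0 | 1
0 | 1 | 0 | 1 | 0
0 | 1 | 1 | 0 | 0
0 | 1 | 1 | 1 | 1
1 | 0 | 0 | 0 | 0
1 | 0 | 0 | 1 | 1
1 | 0 | 1 | 0 | 0
1 | 0 | 1 | 1 | 1
1 | 1 | 0 | 0 | 1
1 | 1 | 0 | 1 | 0
1 | 1 | 1 | 0 | 1
1 | 1 | 1 | 1 | 0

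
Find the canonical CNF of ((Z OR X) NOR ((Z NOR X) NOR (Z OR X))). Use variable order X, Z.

(X OR NOT Z) AND (NOT X OR Z) AND (NOT X OR NOT Z)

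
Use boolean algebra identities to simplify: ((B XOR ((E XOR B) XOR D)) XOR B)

By XOR self-cancellation ((E XOR v) XOR v = E):
= ((E XOR B) XOR D)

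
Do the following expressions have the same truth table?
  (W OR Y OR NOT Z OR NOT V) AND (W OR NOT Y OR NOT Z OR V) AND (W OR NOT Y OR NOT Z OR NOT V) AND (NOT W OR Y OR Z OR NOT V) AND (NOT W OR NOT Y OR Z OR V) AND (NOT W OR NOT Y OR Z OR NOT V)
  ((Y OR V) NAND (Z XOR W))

Yes, they are equivalent — the two output columns agree on all 16 assignments:
W | Y | Z | V | Expression 1 | Expression 2
-------------------------------------------
0 | 0 | 0 | 0 | 1 | 1
0 | 0 | 0 | 1 | 1 | 1
0 | 0 | 1 | 0 | 1 | 1
0 | 0 | 1 | 1 | 0 | 0
0 | 1 | 0 | 0 | 1 | 1
0 | 1 | 0 | 1 | 1 | 1
0 | 1 | 1 | 0 | 0 | 0
0 | 1 | 1 | 1 | 0 | 0
1 | 0 | 0 | 0 | 1 | 1
1 | 0 | 0 | 1 | 0 | 0
1 | 0 | 1 | 0 | 1 | 1
1 | 0 | 1 | 1 | 1 | 1
1 | 1 | 0 | 0 | 0 | 0
1 | 1 | 0 | 1 | 0 | 0
1 | 1 | 1 | 0 | 1 | 1
1 | 1 | 1 | 1 | 1 | 1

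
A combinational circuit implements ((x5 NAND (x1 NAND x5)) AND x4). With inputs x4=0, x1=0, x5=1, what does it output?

Substituting: ((1 NAND (0 NAND 1)) AND 0)
= 0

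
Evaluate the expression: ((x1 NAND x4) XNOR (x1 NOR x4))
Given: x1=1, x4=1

Substituting: ((1 NAND 1) XNOR (1 NOR 1))
= 1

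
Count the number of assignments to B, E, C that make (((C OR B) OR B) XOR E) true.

Satisfying assignments: (0,0,1), (0,1,0), (1,0,0), (1,0,1)
Count: 4 out of 8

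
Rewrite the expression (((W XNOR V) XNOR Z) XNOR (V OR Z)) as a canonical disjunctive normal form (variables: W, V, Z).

(NOT W AND NOT V AND NOT Z) OR (NOT W AND NOT V AND Z) OR (NOT W AND V AND NOT Z) OR (W AND V AND Z)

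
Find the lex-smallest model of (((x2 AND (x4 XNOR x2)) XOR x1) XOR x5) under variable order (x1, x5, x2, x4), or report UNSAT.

x1=0, x5=0, x2=1, x4=1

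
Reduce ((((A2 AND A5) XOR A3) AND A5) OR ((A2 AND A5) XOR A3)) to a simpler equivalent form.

By absorption (E OR (E AND v) = E):
= ((A2 AND A5) XOR A3)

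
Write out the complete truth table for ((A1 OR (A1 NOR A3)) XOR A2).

A3 | A2 | A1 | Output
---------------------
0 | 0 | 0 | 1
0 | 0 | 1 | 1
0 | 1 | 0 | 0
0 | 1 | 1 | 0
1 | 0 | 0 | 0
1 | 0 | 1 | 1
1 | 1 | 0 | 1
1 | 1 | 1 | 0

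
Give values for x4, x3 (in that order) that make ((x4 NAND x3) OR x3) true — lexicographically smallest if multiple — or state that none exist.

x4=0, x3=0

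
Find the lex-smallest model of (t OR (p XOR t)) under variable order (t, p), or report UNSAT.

t=0, p=1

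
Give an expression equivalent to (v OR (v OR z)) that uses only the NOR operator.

((v NOR ((v NOR z) NOR (v NOR z))) NOR (v NOR ((v NOR z) NOR (v NOR z))))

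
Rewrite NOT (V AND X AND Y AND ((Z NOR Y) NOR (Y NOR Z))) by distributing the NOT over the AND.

NOT V OR NOT X OR NOT Y OR NOT ((Z NOR Y) NOR (Y NOR Z))
De Morgan's: NOT(AND of terms) = OR of negations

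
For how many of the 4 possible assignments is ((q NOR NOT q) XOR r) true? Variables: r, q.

Satisfying assignments: (1,0), (1,1)
Count: 2 out of 4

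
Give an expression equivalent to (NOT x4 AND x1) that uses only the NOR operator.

(((x4 NOR x4) NOR (x4 NOR x4)) NOR (x1 NOR x1))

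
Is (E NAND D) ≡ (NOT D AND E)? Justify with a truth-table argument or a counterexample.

No. Counterexample: with E=0, D=0, Expression 1 = 1 but Expression 2 = 0.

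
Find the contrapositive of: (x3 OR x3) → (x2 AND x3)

Contrapositive: NOT (x2 AND x3) → NOT (x3 OR x3)
Note: A statement and its contrapositive are logically equivalent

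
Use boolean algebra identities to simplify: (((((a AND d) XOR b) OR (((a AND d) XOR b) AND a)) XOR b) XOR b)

By XOR self-cancellation ((E XOR v) XOR v = E) then absorption (E OR (E AND v) = E):
= ((a AND d) XOR b)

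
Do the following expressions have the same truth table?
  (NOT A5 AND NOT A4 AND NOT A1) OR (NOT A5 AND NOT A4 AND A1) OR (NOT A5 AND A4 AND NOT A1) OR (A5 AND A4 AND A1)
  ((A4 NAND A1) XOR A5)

Yes, they are equivalent — the two output columns agree on all 8 assignments:
A5 | A4 | A1 | Expression 1 | Expression 2
------------------------------------------
0 | 0 | 0 | 1 | 1
0 | 0 | 1 | 1 | 1
0 | 1 | 0 | 1 | 1
0 | 1 | 1 | 0 | 0
1 | 0 | 0 | 0 | 0
1 | 0 | 1 | 0 | 0
1 | 1 | 0 | 0 | 0
1 | 1 | 1 | 1 | 1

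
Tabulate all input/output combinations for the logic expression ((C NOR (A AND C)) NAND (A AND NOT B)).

A | C | B | Output
------------------
0 | 0 | 0 | 1
0 | 0 | 1 | 1
0 | 1 | 0 | 1
0 | 1 | 1 | 1
1 | 0 | 0 | 0
1 | 0 | 1 | 1
1 | 1 | 0 | 1
1 | 1 | 1 | 1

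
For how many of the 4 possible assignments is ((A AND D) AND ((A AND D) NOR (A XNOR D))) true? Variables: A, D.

No assignment satisfies the expression.
Count: 0 out of 4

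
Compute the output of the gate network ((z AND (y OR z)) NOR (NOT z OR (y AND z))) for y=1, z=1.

Substituting: ((1 AND (1 OR 1)) NOR (NOT 1 OR (1 AND 1)))
= 0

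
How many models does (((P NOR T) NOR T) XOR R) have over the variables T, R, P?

Satisfying assignments: (0,0,1), (0,1,0), (1,1,0), (1,1,1)
Count: 4 out of 8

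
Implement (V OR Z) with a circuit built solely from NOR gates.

((V NOR Z) NOR (V NOR Z))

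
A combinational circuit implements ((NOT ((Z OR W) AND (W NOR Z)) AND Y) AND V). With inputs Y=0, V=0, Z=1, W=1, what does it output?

Substituting: ((NOT ((1 OR 1) AND (1 NOR 1)) AND 0) AND 0)
= 0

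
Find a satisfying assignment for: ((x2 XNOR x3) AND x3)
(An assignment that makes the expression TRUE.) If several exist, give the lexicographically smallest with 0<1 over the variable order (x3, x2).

x3=1, x2=1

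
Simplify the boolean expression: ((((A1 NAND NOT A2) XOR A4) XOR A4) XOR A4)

By XOR self-cancellation ((E XOR v) XOR v = E):
= ((A1 NAND NOT A2) XOR A4)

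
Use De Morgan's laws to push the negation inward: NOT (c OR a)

NOT c AND NOT a
De Morgan's: NOT(OR of terms) = AND of negations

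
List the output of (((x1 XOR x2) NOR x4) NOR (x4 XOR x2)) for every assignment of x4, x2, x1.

x4 | x2 | x1 | Output
---------------------
0 | 0 | 0 | 0
0 | 0 | 1 | 1
0 | 1 | 0 | 0
0 | 1 | 1 | 0
1 | 0 | 0 | 0
1 | 0 | 1 | 0
1 | 1 | 0 | 1
1 | 1 | 1 | 1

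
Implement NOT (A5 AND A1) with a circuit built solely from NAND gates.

(((A5 NAND A1) NAND (A5 NAND A1)) NAND ((A5 NAND A1) NAND (A5 NAND A1)))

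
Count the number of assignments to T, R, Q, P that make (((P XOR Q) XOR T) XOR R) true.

Satisfying assignments: (0,0,0,1), (0,0,1,0), (0,1,0,0), (0,1,1,1), (1,0,0,0), (1,0,1,1), (1,1,0,1), (1,1,1,0)
Count: 8 out of 16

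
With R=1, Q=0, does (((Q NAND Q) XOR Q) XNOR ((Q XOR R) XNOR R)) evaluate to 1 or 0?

Substituting: (((0 NAND 0) XOR 0) XNOR ((0 XOR 1) XNOR 1))
= 1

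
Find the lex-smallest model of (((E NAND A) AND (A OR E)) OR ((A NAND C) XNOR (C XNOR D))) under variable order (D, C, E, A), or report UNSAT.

D=0, C=0, E=0, A=0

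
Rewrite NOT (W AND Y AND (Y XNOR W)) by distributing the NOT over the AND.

NOT W OR NOT Y OR NOT (Y XNOR W)
De Morgan's: NOT(AND of terms) = OR of negations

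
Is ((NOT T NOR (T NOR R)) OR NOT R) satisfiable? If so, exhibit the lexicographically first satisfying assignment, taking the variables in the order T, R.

T=0, R=0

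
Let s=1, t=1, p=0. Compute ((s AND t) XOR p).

Substituting: ((1 AND 1) XOR 0)
= 1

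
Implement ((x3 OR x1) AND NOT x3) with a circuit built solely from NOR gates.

((((x3 NOR x1) NOR (x3 NOR x1)) NOR ((x3 NOR x1) NOR (x3 NOR x1))) NOR ((x3 NOR x3) NOR (x3 NOR x3)))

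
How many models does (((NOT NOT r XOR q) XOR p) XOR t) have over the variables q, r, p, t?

Satisfying assignments: (0,0,0,1), (0,0,1,0), (0,1,0,0), (0,1,1,1), (1,0,0,0), (1,0,1,1), (1,1,0,1), (1,1,1,0)
Count: 8 out of 16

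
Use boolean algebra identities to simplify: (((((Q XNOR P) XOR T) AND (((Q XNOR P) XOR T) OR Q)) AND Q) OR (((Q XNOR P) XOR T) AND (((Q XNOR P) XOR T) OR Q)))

By absorption (E OR (E AND v) = E) then absorption (E AND (E OR v) = E):
= ((Q XNOR P) XOR T)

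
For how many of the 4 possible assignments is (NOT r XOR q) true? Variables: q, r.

Satisfying assignments: (0,0), (1,1)
Count: 2 out of 4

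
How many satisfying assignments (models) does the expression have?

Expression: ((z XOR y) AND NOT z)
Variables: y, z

Satisfying assignments: (1,0)
Count: 1 out of 4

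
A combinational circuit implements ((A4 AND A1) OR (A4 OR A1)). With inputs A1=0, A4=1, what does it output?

Substituting: ((1 AND 0) OR (1 OR 0))
= 1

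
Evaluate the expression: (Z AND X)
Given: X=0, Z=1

Substituting: (1 AND 0)
= 0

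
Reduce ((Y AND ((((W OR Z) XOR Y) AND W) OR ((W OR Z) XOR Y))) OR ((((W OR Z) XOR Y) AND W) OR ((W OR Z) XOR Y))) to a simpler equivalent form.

By absorption (E OR (E AND v) = E) then absorption (E OR (E AND v) = E):
= ((W OR Z) XOR Y)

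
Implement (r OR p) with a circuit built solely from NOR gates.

((r NOR p) NOR (r NOR p))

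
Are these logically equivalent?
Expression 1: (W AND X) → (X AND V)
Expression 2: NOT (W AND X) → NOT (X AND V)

No, Inverse is not equivalent to original (counterexample: X=1, W=0, V=1)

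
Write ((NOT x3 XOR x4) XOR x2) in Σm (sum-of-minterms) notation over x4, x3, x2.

Σm(0, 3, 5, 6) = (NOT x4 AND NOT x3 AND NOT x2) OR (NOT x4 AND x3 AND x2) OR (x4 AND NOT x3 AND x2) OR (x4 AND x3 AND NOT x2)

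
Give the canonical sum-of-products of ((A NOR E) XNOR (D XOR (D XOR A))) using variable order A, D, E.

Σm(1, 3) = (NOT A AND NOT D AND E) OR (NOT A AND D AND E)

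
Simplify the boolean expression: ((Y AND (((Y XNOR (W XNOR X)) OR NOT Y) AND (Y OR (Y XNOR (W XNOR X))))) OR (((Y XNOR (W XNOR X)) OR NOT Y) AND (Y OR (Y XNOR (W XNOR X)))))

By absorption (E OR (E AND v) = E) then distribution ((E OR v) AND (E OR NOT v) = E):
= (Y XNOR (W XNOR X))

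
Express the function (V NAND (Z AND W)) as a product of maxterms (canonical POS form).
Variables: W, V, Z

ΠM(7) = (NOT W OR NOT V OR NOT Z)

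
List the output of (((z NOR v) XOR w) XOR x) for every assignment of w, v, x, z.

w | v | x | z | Output
----------------------
0 | 0 | 0 | 0 | 1
0 | 0 | 0 | 1 | 0
0 | 0 | 1 | 0 | 0
0 | 0 | 1 | 1 | 1
0 | 1 | 0 | 0 | 0
0 | 1 | 0 | 1 | 0
0 | 1 | 1 | 0 | 1
0 | 1 | 1 | 1 | 1
1 | 0 | 0 | 0 | 0
1 | 0 | 0 | 1 | 1
1 | 0 | 1 | 0 | 1
1 | 0 | 1 | 1 | 0
1 | 1 | 0 | 0 | 1
1 | 1 | 0 | 1 | 1
1 | 1 | 1 | 0 | 0
1 | 1 | 1 | 1 | 0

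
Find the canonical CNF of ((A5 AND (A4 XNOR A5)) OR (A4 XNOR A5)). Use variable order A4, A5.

(A4 OR NOT A5) AND (NOT A4 OR A5)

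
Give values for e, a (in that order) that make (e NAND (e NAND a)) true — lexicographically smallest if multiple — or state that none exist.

e=0, a=0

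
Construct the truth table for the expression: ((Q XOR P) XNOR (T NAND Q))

Q | T | P | Output
------------------
0 | 0 | 0 | 0
0 | 0 | 1 | 1
0 | 1 | 0 | 0
0 | 1 | 1 | 1
1 | 0 | 0 | 1
1 | 0 | 1 | 0
1 | 1 | 0 | 0
1 | 1 | 1 | 1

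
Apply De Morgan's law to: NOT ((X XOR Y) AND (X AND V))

NOT (X XOR Y) OR NOT (X AND V)
De Morgan's: NOT(AND of terms) = OR of negations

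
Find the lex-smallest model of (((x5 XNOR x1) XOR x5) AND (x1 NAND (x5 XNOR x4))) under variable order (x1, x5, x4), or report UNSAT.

x1=0, x5=0, x4=0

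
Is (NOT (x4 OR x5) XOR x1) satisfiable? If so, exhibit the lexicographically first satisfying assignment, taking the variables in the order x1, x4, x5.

x1=0, x4=0, x5=0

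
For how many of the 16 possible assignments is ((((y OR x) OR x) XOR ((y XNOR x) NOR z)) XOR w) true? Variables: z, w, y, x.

Satisfying assignments: (0,0,1,1), (0,1,0,0), (0,1,0,1), (0,1,1,0), (1,0,0,1), (1,0,1,0), (1,0,1,1), (1,1,0,0)
Count: 8 out of 16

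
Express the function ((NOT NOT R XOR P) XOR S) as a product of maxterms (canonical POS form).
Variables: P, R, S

ΠM(0, 3, 5, 6) = (P OR R OR S) AND (P OR NOT R OR NOT S) AND (NOT P OR R OR NOT S) AND (NOT P OR NOT R OR S)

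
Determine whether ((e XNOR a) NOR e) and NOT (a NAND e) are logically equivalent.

No. Counterexample: with a=1, e=0, Expression 1 = 1 but Expression 2 = 0.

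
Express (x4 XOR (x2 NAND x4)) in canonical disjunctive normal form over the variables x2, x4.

(NOT x2 AND NOT x4) OR (x2 AND NOT x4) OR (x2 AND x4)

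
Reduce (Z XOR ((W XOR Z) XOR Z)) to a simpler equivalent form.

By XOR self-cancellation ((E XOR v) XOR v = E):
= (W XOR Z)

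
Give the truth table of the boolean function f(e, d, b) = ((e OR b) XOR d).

e | d | b | Output
------------------
0 | 0 | 0 | 0
0 | 0 | 1 | 1
0 | 1 | 0 | 1
0 | 1 | 1 | 0
1 | 0 | 0 | 1
1 | 0 | 1 | 1
1 | 1 | 0 | 0
1 | 1 | 1 | 0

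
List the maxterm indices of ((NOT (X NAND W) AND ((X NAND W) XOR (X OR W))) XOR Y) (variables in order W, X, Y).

ΠM(0, 2, 4, 7) = (W OR X OR Y) AND (W OR NOT X OR Y) AND (NOT W OR X OR Y) AND (NOT W OR NOT X OR NOT Y)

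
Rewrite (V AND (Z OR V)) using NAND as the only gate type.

((V NAND ((Z NAND Z) NAND (V NAND V))) NAND (V NAND ((Z NAND Z) NAND (V NAND V))))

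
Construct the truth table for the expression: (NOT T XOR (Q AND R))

R | Q | T | Output
------------------
0 | 0 | 0 | 1
0 | 0 | 1 | 0
0 | 1 | 0 | 1
0 | 1 | 1 | 0
1 | 0 | 0 | 1
1 | 0 | 1 | 0
1 | 1 | 0 | 0
1 | 1 | 1 | 1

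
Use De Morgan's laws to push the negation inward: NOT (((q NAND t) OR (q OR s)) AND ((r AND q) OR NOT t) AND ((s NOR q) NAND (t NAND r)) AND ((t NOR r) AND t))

NOT ((q NAND t) OR (q OR s)) OR NOT ((r AND q) OR NOT t) OR NOT ((s NOR q) NAND (t NAND r)) OR NOT ((t NOR r) AND t)
De Morgan's: NOT(AND of terms) = OR of negations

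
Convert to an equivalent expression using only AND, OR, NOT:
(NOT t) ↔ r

((NOT t) AND r) OR (t AND NOT r)
(Biconditional = both true or both false)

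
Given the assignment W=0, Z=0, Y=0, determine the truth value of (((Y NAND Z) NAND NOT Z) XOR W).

Substituting: (((0 NAND 0) NAND NOT 0) XOR 0)
= 0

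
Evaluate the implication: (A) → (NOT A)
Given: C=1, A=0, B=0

Antecedent (A) = 0; consequent (NOT A) = 1.
0 → 1 = 1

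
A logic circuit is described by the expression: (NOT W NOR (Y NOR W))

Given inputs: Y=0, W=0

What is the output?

Substituting: (NOT 0 NOR (0 NOR 0))
= 0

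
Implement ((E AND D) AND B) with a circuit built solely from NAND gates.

((((E NAND D) NAND (E NAND D)) NAND B) NAND (((E NAND D) NAND (E NAND D)) NAND B))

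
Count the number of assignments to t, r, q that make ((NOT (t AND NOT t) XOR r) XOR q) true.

Satisfying assignments: (0,0,0), (0,1,1), (1,0,0), (1,1,1)
Count: 4 out of 8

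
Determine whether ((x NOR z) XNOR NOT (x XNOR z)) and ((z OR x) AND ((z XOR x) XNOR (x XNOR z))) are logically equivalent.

No. Counterexample: with z=1, x=1, Expression 1 = 1 but Expression 2 = 0.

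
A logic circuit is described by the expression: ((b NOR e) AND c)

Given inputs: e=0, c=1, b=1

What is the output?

Substituting: ((1 NOR 0) AND 1)
= 0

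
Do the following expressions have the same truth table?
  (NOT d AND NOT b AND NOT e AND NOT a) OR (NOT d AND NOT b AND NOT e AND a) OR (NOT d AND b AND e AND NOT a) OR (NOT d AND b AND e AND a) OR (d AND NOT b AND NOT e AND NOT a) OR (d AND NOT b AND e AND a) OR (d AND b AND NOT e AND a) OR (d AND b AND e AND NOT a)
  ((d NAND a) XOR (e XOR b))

Yes, they are equivalent — the two output columns agree on all 16 assignments:
d | b | e | a | Expression 1 | Expression 2
-------------------------------------------
0 | 0 | 0 | 0 | 1 | 1
0 | 0 | 0 | 1 | 1 | 1
0 | 0 | 1 | 0 | 0 | 0
0 | 0 | 1 | 1 | 0 | 0
0 | 1 | 0 | 0 | 0 | 0
0 | 1 | 0 | 1 | 0 | 0
0 | 1 | 1 | 0 | 1 | 1
0 | 1 | 1 | 1 | 1 | 1
1 | 0 | 0 | 0 | 1 | 1
1 | 0 | 0 | 1 | 0 | 0
1 | 0 | 1 | 0 | 0 | 0
1 | 0 | 1 | 1 | 1 | 1
1 | 1 | 0 | 0 | 0 | 0
1 | 1 | 0 | 1 | 1 | 1
1 | 1 | 1 | 0 | 1 | 1
1 | 1 | 1 | 1 | 0 | 0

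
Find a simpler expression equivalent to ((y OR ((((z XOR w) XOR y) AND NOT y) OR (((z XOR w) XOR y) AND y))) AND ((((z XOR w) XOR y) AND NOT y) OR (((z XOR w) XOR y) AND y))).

By absorption (E AND (E OR v) = E) then distribution ((E AND v) OR (E AND NOT v) = E):
= ((z XOR w) XOR y)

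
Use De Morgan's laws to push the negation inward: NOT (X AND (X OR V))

NOT X OR NOT (X OR V)
De Morgan's: NOT(AND of terms) = OR of negations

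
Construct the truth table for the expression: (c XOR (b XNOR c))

c | b | Output
--------------
0 | 0 | 1
0 | 1 | 0
1 | 0 | 1
1 | 1 | 0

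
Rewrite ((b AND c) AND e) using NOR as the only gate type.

((((b NOR b) NOR (c NOR c)) NOR ((b NOR b) NOR (c NOR c))) NOR (e NOR e))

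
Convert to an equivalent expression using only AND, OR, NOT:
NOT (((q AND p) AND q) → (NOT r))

((q AND p) AND q) AND r
(Negated implication: NOT(A → B) = A AND NOT B)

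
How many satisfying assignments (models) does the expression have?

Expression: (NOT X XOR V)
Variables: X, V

Satisfying assignments: (0,0), (1,1)
Count: 2 out of 4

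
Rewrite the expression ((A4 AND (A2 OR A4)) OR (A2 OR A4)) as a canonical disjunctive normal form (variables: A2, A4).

(NOT A2 AND A4) OR (A2 AND NOT A4) OR (A2 AND A4)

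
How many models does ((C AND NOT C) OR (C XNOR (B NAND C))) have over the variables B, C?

Satisfying assignments: (0,1)
Count: 1 out of 4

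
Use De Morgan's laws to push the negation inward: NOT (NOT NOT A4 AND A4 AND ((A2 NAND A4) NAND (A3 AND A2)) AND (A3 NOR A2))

NOT A4 OR NOT A4 OR NOT ((A2 NAND A4) NAND (A3 AND A2)) OR NOT (A3 NOR A2)
De Morgan's: NOT(AND of terms) = OR of negations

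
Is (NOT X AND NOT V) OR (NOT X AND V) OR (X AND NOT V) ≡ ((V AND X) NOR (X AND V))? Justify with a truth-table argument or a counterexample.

Yes, they are equivalent — the two output columns agree on all 4 assignments:
X | V | Expression 1 | Expression 2
-----------------------------------
0 | 0 | 1 | 1
0 | 1 | 1 | 1
1 | 0 | 1 | 1
1 | 1 | 0 | 0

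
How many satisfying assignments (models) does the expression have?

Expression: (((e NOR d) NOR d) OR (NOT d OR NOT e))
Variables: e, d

Satisfying assignments: (0,0), (0,1), (1,0)
Count: 3 out of 4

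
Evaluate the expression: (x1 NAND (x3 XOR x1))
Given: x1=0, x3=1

Substituting: (0 NAND (1 XOR 0))
= 1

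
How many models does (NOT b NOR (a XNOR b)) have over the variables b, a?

Satisfying assignments: (1,0)
Count: 1 out of 4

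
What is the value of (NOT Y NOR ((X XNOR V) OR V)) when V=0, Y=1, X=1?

Substituting: (NOT 1 NOR ((1 XNOR 0) OR 0))
= 1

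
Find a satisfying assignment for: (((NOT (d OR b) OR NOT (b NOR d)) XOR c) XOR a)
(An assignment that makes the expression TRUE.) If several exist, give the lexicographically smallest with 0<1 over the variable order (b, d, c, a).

b=0, d=0, c=0, a=0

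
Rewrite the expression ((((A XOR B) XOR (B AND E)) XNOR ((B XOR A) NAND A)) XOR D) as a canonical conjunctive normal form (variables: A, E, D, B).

(A OR E OR D OR B) AND (A OR E OR NOT D OR NOT B) AND (A OR NOT E OR D OR B) AND (A OR NOT E OR D OR NOT B) AND (NOT A OR E OR D OR B) AND (NOT A OR E OR D OR NOT B) AND (NOT A OR NOT E OR D OR B) AND (NOT A OR NOT E OR NOT D OR NOT B)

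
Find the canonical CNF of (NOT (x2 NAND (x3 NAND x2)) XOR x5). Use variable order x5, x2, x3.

(x5 OR x2 OR x3) AND (x5 OR x2 OR NOT x3) AND (x5 OR NOT x2 OR NOT x3) AND (NOT x5 OR NOT x2 OR x3)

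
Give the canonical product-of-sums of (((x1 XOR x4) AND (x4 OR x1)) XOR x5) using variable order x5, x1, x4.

ΠM(0, 3, 5, 6) = (x5 OR x1 OR x4) AND (x5 OR NOT x1 OR NOT x4) AND (NOT x5 OR x1 OR NOT x4) AND (NOT x5 OR NOT x1 OR x4)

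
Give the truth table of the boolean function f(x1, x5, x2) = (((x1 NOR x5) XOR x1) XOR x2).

x1 | x5 | x2 | Output
---------------------
0 | 0 | 0 | 1
0 | 0 | 1 | 0
0 | 1 | 0 | 0
0 | 1 | 1 | 1
1 | 0 | 0 | 1
1 | 0 | 1 | 0
1 | 1 | 0 | 1
1 | 1 | 1 | 0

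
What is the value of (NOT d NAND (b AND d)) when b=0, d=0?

Substituting: (NOT 0 NAND (0 AND 0))
= 1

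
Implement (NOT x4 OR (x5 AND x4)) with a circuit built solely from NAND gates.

(((x4 NAND x4) NAND (x4 NAND x4)) NAND (((x5 NAND x4) NAND (x5 NAND x4)) NAND ((x5 NAND x4) NAND (x5 NAND x4))))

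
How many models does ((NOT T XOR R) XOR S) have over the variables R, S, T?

Satisfying assignments: (0,0,0), (0,1,1), (1,0,1), (1,1,0)
Count: 4 out of 8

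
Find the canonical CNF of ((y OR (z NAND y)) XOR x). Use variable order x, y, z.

(NOT x OR y OR z) AND (NOT x OR y OR NOT z) AND (NOT x OR NOT y OR z) AND (NOT x OR NOT y OR NOT z)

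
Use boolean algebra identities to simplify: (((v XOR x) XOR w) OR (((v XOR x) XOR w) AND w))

By absorption (E OR (E AND v) = E):
= ((v XOR x) XOR w)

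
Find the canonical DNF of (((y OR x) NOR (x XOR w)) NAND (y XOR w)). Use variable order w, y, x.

(NOT w AND NOT y AND NOT x) OR (NOT w AND NOT y AND x) OR (NOT w AND y AND NOT x) OR (NOT w AND y AND x) OR (w AND NOT y AND NOT x) OR (w AND NOT y AND x) OR (w AND y AND NOT x) OR (w AND y AND x)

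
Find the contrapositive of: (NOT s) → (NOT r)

Contrapositive: r → s
Note: A statement and its contrapositive are logically equivalent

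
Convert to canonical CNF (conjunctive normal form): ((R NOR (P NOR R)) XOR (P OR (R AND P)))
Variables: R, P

(R OR P) AND (R OR NOT P) AND (NOT R OR P)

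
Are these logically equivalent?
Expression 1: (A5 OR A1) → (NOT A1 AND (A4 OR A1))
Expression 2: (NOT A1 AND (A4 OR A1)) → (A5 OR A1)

No, Converse is not equivalent to original (counterexample: A4=0, A1=0, A5=1)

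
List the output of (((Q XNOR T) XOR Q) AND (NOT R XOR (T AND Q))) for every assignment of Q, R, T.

Q | R | T | Output
------------------
0 | 0 | 0 | 1
0 | 0 | 1 | 0
0 | 1 | 0 | 0
0 | 1 | 1 | 0
1 | 0 | 0 | 1
1 | 0 | 1 | 0
1 | 1 | 0 | 0
1 | 1 | 1 | 0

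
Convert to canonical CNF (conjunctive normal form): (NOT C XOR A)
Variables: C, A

(C OR NOT A) AND (NOT C OR A)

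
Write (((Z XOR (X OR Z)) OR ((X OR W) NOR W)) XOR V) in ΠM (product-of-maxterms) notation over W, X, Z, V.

ΠM(1, 3, 5, 6, 8, 10, 13, 14) = (W OR X OR Z OR NOT V) AND (W OR X OR NOT Z OR NOT V) AND (W OR NOT X OR Z OR NOT V) AND (W OR NOT X OR NOT Z OR V) AND (NOT W OR X OR Z OR V) AND (NOT W OR X OR NOT Z OR V) AND (NOT W OR NOT X OR Z OR NOT V) AND (NOT W OR NOT X OR NOT Z OR V)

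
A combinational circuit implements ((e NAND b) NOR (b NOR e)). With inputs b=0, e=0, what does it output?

Substituting: ((0 NAND 0) NOR (0 NOR 0))
= 0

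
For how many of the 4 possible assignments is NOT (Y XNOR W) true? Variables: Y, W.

Satisfying assignments: (0,1), (1,0)
Count: 2 out of 4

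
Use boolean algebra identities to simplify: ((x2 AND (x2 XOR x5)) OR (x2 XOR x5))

By absorption (E OR (E AND v) = E):
= (x2 XOR x5)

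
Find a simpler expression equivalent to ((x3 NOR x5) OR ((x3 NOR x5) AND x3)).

By absorption (E OR (E AND v) = E):
= (x3 NOR x5)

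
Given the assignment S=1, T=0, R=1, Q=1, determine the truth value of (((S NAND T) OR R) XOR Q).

Substituting: (((1 NAND 0) OR 1) XOR 1)
= 0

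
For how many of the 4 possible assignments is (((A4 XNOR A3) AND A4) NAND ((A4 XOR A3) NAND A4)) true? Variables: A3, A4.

Satisfying assignments: (0,0), (0,1), (1,0)
Count: 3 out of 4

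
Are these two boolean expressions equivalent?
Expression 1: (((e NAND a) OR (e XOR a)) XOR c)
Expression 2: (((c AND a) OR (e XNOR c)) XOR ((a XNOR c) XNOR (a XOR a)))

No. Counterexample: with e=0, c=0, a=1, Expression 1 = 1 but Expression 2 = 0.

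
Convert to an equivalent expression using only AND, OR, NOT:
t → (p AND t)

NOT t OR (p AND t)
(Implication elimination: A → B = NOT A OR B)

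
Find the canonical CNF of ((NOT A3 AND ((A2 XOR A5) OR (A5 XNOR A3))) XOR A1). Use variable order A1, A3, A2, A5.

(A1 OR A3 OR NOT A2 OR NOT A5) AND (A1 OR NOT A3 OR A2 OR A5) AND (A1 OR NOT A3 OR A2 OR NOT A5) AND (A1 OR NOT A3 OR NOT A2 OR A5) AND (A1 OR NOT A3 OR NOT A2 OR NOT A5) AND (NOT A1 OR A3 OR A2 OR A5) AND (NOT A1 OR A3 OR A2 OR NOT A5) AND (NOT A1 OR A3 OR NOT A2 OR A5)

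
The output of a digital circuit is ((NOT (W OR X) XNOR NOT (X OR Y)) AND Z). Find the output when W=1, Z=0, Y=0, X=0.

Substituting: ((NOT (1 OR 0) XNOR NOT (0 OR 0)) AND 0)
= 0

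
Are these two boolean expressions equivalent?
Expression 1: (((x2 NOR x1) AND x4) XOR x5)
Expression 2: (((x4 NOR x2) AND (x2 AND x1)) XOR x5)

No. Counterexample: with x2=0, x4=1, x5=0, x1=0, Expression 1 = 1 but Expression 2 = 0.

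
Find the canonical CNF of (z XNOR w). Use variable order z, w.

(z OR NOT w) AND (NOT z OR w)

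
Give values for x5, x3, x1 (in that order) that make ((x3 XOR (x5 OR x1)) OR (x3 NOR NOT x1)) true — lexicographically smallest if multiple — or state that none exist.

x5=0, x3=0, x1=1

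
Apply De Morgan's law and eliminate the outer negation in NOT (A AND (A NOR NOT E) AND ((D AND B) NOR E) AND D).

NOT A OR NOT (A NOR NOT E) OR NOT ((D AND B) NOR E) OR NOT D
De Morgan's: NOT(AND of terms) = OR of negations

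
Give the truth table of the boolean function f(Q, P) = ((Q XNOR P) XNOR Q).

Q | P | Output
--------------
0 | 0 | 0
0 | 1 | 1
1 | 0 | 0
1 | 1 | 1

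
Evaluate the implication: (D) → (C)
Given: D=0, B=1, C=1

Antecedent (D) = 0; consequent (C) = 1.
0 → 1 = 1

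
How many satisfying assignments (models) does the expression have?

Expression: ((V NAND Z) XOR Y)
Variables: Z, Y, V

Satisfying assignments: (0,0,0), (0,0,1), (1,0,0), (1,1,1)
Count: 4 out of 8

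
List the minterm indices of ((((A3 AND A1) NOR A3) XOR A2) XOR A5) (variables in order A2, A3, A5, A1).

Σm(0, 1, 6, 7, 10, 11, 12, 13) = (NOT A2 AND NOT A3 AND NOT A5 AND NOT A1) OR (NOT A2 AND NOT A3 AND NOT A5 AND A1) OR (NOT A2 AND A3 AND A5 AND NOT A1) OR (NOT A2 AND A3 AND A5 AND A1) OR (A2 AND NOT A3 AND A5 AND NOT A1) OR (A2 AND NOT A3 AND A5 AND A1) OR (A2 AND A3 AND NOT A5 AND NOT A1) OR (A2 AND A3 AND NOT A5 AND A1)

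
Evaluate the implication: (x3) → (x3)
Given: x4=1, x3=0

Antecedent (x3) = 0; consequent (x3) = 0.
0 → 0 = 1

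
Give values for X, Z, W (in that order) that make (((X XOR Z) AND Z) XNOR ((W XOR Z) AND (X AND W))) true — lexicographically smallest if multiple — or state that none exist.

X=0, Z=0, W=0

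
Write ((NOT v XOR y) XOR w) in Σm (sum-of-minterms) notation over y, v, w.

Σm(0, 3, 5, 6) = (NOT y AND NOT v AND NOT w) OR (NOT y AND v AND w) OR (y AND NOT v AND w) OR (y AND v AND NOT w)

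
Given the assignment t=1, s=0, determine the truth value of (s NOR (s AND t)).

Substituting: (0 NOR (0 AND 1))
= 1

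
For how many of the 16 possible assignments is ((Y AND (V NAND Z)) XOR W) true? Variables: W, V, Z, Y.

Satisfying assignments: (0,0,0,1), (0,0,1,1), (0,1,0,1), (1,0,0,0), (1,0,1,0), (1,1,0,0), (1,1,1,0), (1,1,1,1)
Count: 8 out of 16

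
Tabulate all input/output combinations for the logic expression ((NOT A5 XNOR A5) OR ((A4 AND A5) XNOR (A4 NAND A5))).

A5 | A4 | Output
----------------
0 | 0 | 0
0 | 1 | 0
1 | 0 | 0
1 | 1 | 0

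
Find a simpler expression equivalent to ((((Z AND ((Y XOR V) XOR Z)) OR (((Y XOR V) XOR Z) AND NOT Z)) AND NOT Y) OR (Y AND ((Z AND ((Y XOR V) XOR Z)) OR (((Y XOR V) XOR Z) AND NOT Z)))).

By distribution ((E AND v) OR (E AND NOT v) = E) then distribution ((E AND v) OR (E AND NOT v) = E):
= ((Y XOR V) XOR Z)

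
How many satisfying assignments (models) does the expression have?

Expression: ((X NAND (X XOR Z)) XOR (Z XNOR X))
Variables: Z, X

Satisfying assignments: (1,0)
Count: 1 out of 4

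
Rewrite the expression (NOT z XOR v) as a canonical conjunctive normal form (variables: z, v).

(z OR NOT v) AND (NOT z OR v)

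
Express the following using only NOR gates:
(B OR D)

((B NOR D) NOR (B NOR D))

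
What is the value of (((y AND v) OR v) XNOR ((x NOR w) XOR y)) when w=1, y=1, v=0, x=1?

Substituting: (((1 AND 0) OR 0) XNOR ((1 NOR 1) XOR 1))
= 0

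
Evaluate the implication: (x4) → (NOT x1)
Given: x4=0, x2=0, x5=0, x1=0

Antecedent (x4) = 0; consequent (NOT x1) = 1.
0 → 1 = 1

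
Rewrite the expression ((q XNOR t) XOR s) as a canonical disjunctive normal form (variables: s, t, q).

(NOT s AND NOT t AND NOT q) OR (NOT s AND t AND q) OR (s AND NOT t AND q) OR (s AND t AND NOT q)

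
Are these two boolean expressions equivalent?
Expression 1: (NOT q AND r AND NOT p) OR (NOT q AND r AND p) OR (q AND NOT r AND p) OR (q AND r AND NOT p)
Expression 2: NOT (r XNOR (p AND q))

Yes, they are equivalent — the two output columns agree on all 8 assignments:
q | r | p | Expression 1 | Expression 2
---------------------------------------
0 | 0 | 0 | 0 | 0
0 | 0 | 1 | 0 | 0
0 | 1 | 0 | 1 | 1
0 | 1 | 1 | 1 | 1
1 | 0 | 0 | 0 | 0
1 | 0 | 1 | 1 | 1
1 | 1 | 0 | 1 | 1
1 | 1 | 1 | 0 | 0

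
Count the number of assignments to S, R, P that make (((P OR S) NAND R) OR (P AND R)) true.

Satisfying assignments: (0,0,0), (0,0,1), (0,1,0), (0,1,1), (1,0,0), (1,0,1), (1,1,1)
Count: 7 out of 8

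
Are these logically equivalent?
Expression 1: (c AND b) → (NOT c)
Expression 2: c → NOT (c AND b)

Yes, Contrapositive is always equivalent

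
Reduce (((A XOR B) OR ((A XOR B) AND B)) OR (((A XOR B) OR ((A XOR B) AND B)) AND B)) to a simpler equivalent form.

By absorption (E OR (E AND v) = E) then absorption (E OR (E AND v) = E):
= (A XOR B)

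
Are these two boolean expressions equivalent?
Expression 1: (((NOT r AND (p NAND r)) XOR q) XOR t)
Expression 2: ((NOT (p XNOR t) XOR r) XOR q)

No. Counterexample: with r=0, p=0, q=0, t=0, Expression 1 = 1 but Expression 2 = 0.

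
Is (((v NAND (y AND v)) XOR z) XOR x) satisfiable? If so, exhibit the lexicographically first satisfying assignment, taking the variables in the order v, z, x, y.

v=0, z=0, x=0, y=0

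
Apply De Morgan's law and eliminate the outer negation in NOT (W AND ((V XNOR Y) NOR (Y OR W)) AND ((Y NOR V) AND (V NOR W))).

NOT W OR NOT ((V XNOR Y) NOR (Y OR W)) OR NOT ((Y NOR V) AND (V NOR W))
De Morgan's: NOT(AND of terms) = OR of negations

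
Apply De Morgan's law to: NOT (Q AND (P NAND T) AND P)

NOT Q OR NOT (P NAND T) OR NOT P
De Morgan's: NOT(AND of terms) = OR of negations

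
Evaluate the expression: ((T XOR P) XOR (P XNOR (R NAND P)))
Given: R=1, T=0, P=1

Substituting: ((0 XOR 1) XOR (1 XNOR (1 NAND 1)))
= 1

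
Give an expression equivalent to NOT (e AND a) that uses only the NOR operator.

(((e NOR e) NOR (a NOR a)) NOR ((e NOR e) NOR (a NOR a)))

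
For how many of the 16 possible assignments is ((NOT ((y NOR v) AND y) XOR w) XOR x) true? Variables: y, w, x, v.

Satisfying assignments: (0,0,0,0), (0,0,0,1), (0,1,1,0), (0,1,1,1), (1,0,0,0), (1,0,0,1), (1,1,1,0), (1,1,1,1)
Count: 8 out of 16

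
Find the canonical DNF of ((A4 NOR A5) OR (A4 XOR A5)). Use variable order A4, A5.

(NOT A4 AND NOT A5) OR (NOT A4 AND A5) OR (A4 AND NOT A5)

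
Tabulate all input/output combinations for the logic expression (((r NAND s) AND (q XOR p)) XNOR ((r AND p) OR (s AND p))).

s | p | q | r | Output
----------------------
0 | 0 | 0 | 0 | 1
0 | 0 | 0 | 1 | 1
0 | 0 | 1 | 0 | 0
0 | 0 | 1 | 1 | 0
0 | 1 | 0 | 0 | 0
0 | 1 | 0 | 1 | 1
0 | 1 | 1 | 0 | 1
0 | 1 | 1 | 1 | 0
1 | 0 | 0 | 0 | 1
1 | 0 | 0 | 1 | 1
1 | 0 | 1 | 0 | 0
1 | 0 | 1 | 1 | 1
1 | 1 | 0 | 0 | 1
1 | 1 | 0 | 1 | 0
1 | 1 | 1 | 0 | 0
1 | 1 | 1 | 1 | 0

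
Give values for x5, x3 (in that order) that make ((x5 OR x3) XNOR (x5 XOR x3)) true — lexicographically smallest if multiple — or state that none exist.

x5=0, x3=0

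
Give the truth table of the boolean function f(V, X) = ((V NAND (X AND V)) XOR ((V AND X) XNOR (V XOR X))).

V | X | Output
--------------
0 | 0 | 0
0 | 1 | 1
1 | 0 | 1
1 | 1 | 0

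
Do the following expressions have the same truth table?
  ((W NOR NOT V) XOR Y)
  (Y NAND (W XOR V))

No. Counterexample: with Y=0, W=0, V=0, Expression 1 = 0 but Expression 2 = 1.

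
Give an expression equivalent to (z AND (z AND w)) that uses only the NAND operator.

((z NAND ((z NAND w) NAND (z NAND w))) NAND (z NAND ((z NAND w) NAND (z NAND w))))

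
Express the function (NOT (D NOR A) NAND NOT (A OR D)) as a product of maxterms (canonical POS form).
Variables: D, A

ΠM() = TRUE (no maxterms)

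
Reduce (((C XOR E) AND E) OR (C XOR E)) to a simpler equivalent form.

By absorption (E OR (E AND v) = E):
= (C XOR E)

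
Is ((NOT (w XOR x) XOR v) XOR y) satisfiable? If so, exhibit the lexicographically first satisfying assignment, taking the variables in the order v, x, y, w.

v=0, x=0, y=0, w=0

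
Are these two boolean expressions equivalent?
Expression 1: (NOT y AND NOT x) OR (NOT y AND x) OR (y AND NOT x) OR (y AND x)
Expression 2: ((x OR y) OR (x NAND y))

Yes, they are equivalent — the two output columns agree on all 4 assignments:
y | x | Expression 1 | Expression 2
-----------------------------------
0 | 0 | 1 | 1
0 | 1 | 1 | 1
1 | 0 | 1 | 1
1 | 1 | 1 | 1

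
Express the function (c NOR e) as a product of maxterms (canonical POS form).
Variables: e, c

ΠM(1, 2, 3) = (e OR NOT c) AND (NOT e OR c) AND (NOT e OR NOT c)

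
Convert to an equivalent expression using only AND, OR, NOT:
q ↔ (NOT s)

(q AND (NOT s)) OR (NOT q AND s)
(Biconditional = both true or both false)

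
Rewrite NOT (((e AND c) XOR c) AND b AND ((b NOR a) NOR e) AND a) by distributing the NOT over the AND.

NOT ((e AND c) XOR c) OR NOT b OR NOT ((b NOR a) NOR e) OR NOT a
De Morgan's: NOT(AND of terms) = OR of negations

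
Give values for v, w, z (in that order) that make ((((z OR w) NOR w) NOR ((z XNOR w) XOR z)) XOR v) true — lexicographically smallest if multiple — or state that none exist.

v=0, w=1, z=0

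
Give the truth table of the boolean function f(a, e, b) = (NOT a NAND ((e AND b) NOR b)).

a | e | b | Output
------------------
0 | 0 | 0 | 0
0 | 0 | 1 | 1
0 | 1 | 0 | 0
0 | 1 | 1 | 1
1 | 0 | 0 | 1
1 | 0 | 1 | 1
1 | 1 | 0 | 1
1 | 1 | 1 | 1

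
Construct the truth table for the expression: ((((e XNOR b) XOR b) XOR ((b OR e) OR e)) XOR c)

b | e | c | Output
------------------
0 | 0 | 0 | 1
0 | 0 | 1 | 0
0 | 1 | 0 | 1
0 | 1 | 1 | 0
1 | 0 | 0 | 0
1 | 0 | 1 | 1
1 | 1 | 0 | 1
1 | 1 | 1 | 0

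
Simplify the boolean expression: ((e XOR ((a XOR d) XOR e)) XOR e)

By XOR self-cancellation ((E XOR v) XOR v = E):
= ((a XOR d) XOR e)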